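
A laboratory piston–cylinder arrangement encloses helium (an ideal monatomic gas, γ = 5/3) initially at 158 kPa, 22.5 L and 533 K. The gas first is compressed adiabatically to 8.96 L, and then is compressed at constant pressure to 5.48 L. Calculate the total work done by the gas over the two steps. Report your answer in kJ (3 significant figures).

Step 1 (adiabatic): W = (P₁V₁ − P₂V₂)/(γ−1) = (3555 − 6568)/0.667 = -4519 J.
After step 1: P = 733 kPa, V = 8.96 L, T = 984.7 K.
Step 2 (isobaric): W = PΔV = (733 kPa)(5.48 − 8.96 L) = -2551 J.
W_total = -4519 − 2551 = -7070 J.

W_total ≈ -7.07 kJ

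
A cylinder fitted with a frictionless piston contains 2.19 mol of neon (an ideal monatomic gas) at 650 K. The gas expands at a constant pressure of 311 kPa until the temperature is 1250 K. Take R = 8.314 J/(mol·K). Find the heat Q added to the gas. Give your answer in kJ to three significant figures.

Isobaric: W = nRΔT = (2.19)(8.314)(600) = 10925 J.
ΔU = nCᵥΔT with Cᵥ = 3R/2: ΔU = (2.19)(12.47)(600) = 16387 J.
Q = ΔU + W = 16387 + 10925 = 27311 J.

Q ≈ 27.3 kJ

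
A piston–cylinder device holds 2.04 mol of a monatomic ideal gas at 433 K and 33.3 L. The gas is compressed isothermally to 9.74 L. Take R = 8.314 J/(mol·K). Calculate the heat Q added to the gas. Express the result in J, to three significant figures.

Q ≈ -9030 J

Isothermal ⇒ ΔU = 0, so Q = W = nRT ln(V₂/V₁).
Q = (2.04)(8.314)(433) ln(9.74/33.3) = 7344 × -1.229 = -9028 J.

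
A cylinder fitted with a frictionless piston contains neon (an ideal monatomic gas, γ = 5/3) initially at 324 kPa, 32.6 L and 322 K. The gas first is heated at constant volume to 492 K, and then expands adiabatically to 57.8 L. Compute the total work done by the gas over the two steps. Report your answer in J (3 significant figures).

W_total ≈ 7680 J

Step 1 (isochoric): W = 0 (constant volume).
After step 1: P = 495.1 kPa (V unchanged).
Step 2 (adiabatic): W = (P₁V₁ − P₂V₂)/(γ−1) = (16139 − 11017)/0.667 = 7683 J.
W_total = 0 + 7683 = 7683 J.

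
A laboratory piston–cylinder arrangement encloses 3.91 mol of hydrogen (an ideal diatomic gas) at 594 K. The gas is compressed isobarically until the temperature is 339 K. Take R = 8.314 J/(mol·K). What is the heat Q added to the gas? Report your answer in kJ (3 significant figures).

Q ≈ -29.0 kJ

Isobaric: W = nRΔT = (3.91)(8.314)(-255) = -8289 J.
ΔU = nCᵥΔT with Cᵥ = 5R/2: ΔU = (3.91)(20.79)(-255) = -20724 J.
Q = ΔU + W = -20724 − 8289 = -29013 J.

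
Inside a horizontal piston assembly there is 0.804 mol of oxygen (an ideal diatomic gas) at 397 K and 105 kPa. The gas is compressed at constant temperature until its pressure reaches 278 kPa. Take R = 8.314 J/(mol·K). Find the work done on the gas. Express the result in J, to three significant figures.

W ≈ 2580 J

Isothermal process: W = nRT ln(V₂/V₁) = nRT ln(P₁/P₂).
W = (0.804)(8.314)(397) × ln(105/278)
  = 2654 × ln(0.3777) = 2654 × -0.9737
W_by_gas = -2584 J; work on gas = −W_by = 2584 J.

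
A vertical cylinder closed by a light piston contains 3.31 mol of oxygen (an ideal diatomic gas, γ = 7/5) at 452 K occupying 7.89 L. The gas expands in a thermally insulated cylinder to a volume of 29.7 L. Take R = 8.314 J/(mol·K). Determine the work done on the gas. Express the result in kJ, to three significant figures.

Adiabatic: TV^(γ−1) = const with γ = 7/5.
T₂ = T₁ (V₁/V₂)^(γ−1) = 452 × (7.89/29.7)^0.4 = 452 × 0.5885 = 266 K.
W_by = nCᵥ(T₁ − T₂) = (3.31)(20.79)(452 − 266) = 12797 J.
Work on gas = −W_by = -12797 J.

W ≈ -12.8 kJ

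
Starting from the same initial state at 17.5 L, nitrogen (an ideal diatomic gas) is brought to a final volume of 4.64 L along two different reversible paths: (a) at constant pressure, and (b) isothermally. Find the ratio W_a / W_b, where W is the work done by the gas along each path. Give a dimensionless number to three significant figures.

W_a / W_b ≈ 0.554

Path (a) isobaric: W = P₁(V₂ − V₁) → W_a/(P₁V₁) = -0.7349.
Path (b) isothermal: W = P₁V₁ ln(V₂/V₁) → W_b/(P₁V₁) = -1.327.
W_a / W_b = -0.7349 / -1.327 = 0.5536.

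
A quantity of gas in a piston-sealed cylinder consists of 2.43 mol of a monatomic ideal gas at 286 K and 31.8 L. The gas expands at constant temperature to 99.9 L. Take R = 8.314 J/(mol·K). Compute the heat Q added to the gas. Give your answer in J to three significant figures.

Q ≈ 6610 J

Isothermal ⇒ ΔU = 0, so Q = W = nRT ln(V₂/V₁).
Q = (2.43)(8.314)(286) ln(99.9/31.8) = 5778 × 1.145 = 6614 J.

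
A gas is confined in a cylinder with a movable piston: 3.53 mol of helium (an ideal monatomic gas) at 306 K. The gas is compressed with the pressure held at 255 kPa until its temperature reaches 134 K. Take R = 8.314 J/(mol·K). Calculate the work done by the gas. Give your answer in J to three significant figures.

Isobaric: W = P ΔV = nR ΔT.
W = (3.53)(8.314)(134 − 306) = -5048 J.

W ≈ -5050 J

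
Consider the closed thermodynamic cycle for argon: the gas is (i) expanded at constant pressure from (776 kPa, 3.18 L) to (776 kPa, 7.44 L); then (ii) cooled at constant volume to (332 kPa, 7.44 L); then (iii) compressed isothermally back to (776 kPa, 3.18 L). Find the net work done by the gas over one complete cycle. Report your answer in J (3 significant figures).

W_net ≈ 1210 J

Leg (i): W = PΔV = (776)(7.44 − 3.18) = 3306 J.
Leg (ii): W = 0.
Leg (iii): W = PᵢVᵢ ln(V_f/Vᵢ) = (2470) ln(3.18/7.44) = -2100 J.
W_net = 3306 − 2100 = 1206 J.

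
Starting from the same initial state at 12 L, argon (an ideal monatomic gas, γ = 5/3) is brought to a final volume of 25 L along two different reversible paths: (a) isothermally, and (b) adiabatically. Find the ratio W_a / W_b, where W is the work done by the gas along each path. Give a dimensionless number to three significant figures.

W_a / W_b ≈ 1.26

Path (a) isothermal: W = P₁V₁ ln(V₂/V₁) → W_a/(P₁V₁) = 0.734.
Path (b) adiabatic: W = P₁V₁(1 − (V₁/V₂)^(γ−1))/(γ−1) → W_b/(P₁V₁) = 0.5804.
W_a / W_b = 0.734 / 0.5804 = 1.265.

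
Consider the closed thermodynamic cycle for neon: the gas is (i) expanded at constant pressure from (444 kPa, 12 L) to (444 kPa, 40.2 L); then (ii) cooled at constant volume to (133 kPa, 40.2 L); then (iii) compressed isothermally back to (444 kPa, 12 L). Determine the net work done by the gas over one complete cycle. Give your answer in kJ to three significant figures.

W_net ≈ 6.06 kJ

Leg (i): W = PΔV = (444)(40.2 − 12) = 12521 J.
Leg (ii): W = 0.
Leg (iii): W = PᵢVᵢ ln(V_f/Vᵢ) = (5347) ln(12/40.2) = -6464 J.
W_net = 12521 − 6464 = 6057 J.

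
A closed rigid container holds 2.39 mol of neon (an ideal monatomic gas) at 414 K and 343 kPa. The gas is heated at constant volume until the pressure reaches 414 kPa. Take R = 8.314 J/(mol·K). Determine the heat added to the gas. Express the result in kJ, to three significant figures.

Q ≈ 2.55 kJ

Constant volume ⇒ W = 0, so Q = ΔU = nCᵥΔT with Cᵥ = 3R/2 = 12.47 J/(mol·K).
At constant V, T₂/T₁ = P₂/P₁ ⇒ ΔT = T₁(P₂/P₁ − 1) = 414·(414/343 − 1) = 85.7 K.
ΔU = (2.39)(12.47)(85.7) = 2554 J.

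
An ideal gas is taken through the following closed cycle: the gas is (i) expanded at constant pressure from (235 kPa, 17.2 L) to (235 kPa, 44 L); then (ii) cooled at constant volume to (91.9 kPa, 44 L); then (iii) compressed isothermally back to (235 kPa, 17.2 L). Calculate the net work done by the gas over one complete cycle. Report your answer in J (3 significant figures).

W_net ≈ 2500 J

Leg (i): W = PΔV = (235)(44 − 17.2) = 6298 J.
Leg (ii): W = 0.
Leg (iii): W = PᵢVᵢ ln(V_f/Vᵢ) = (4044) ln(17.2/44) = -3798 J.
W_net = 6298 − 3798 = 2500 J.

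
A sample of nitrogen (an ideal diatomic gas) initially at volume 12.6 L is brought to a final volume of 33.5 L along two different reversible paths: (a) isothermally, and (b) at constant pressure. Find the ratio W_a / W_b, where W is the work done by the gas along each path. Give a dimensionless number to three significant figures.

Path (a) isothermal: W = P₁V₁ ln(V₂/V₁) → W_a/(P₁V₁) = 0.9778.
Path (b) isobaric: W = P₁(V₂ − V₁) → W_b/(P₁V₁) = 1.659.
W_a / W_b = 0.9778 / 1.659 = 0.5895.

W_a / W_b ≈ 0.590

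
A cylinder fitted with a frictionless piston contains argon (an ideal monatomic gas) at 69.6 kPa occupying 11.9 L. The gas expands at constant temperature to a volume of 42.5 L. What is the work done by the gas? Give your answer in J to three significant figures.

Isothermal: W = nRT ln(V₂/V₁) = P₁V₁ ln(V₂/V₁).
P₁V₁ = (69.6 kPa)(11.9 L) = 828.2 J.
W = 828.2 × ln(42.5/11.9) = 828.2 × 1.273
W_by_gas = 1054 J.

W ≈ 1050 J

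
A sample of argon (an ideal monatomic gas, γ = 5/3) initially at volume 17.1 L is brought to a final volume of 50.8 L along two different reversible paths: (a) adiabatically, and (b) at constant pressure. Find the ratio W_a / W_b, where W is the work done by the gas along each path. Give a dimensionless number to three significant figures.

Path (a) adiabatic: W = P₁V₁(1 − (V₁/V₂)^(γ−1))/(γ−1) → W_a/(P₁V₁) = 0.7742.
Path (b) isobaric: W = P₁(V₂ − V₁) → W_b/(P₁V₁) = 1.971.
W_a / W_b = 0.7742 / 1.971 = 0.3928.

W_a / W_b ≈ 0.393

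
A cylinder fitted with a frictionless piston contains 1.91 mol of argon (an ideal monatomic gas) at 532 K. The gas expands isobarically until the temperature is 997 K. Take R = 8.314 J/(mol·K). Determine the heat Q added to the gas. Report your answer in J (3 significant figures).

Isobaric: W = nRΔT = (1.91)(8.314)(465) = 7384 J.
ΔU = nCᵥΔT with Cᵥ = 3R/2: ΔU = (1.91)(12.47)(465) = 11076 J.
Q = ΔU + W = 11076 + 7384 = 18460 J.

Q ≈ 18500 J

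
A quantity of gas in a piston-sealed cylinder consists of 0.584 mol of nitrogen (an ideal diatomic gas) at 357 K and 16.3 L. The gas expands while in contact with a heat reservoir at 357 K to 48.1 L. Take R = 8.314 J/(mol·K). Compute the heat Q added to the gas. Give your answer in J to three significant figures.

Isothermal ⇒ ΔU = 0, so Q = W = nRT ln(V₂/V₁).
Q = (0.584)(8.314)(357) ln(48.1/16.3) = 1733 × 1.082 = 1876 J.

Q ≈ 1880 J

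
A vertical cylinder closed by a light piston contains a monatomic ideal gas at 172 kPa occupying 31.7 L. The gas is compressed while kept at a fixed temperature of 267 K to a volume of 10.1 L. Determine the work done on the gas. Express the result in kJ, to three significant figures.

Isothermal: W = nRT ln(V₂/V₁) = P₁V₁ ln(V₂/V₁).
P₁V₁ = (172 kPa)(31.7 L) = 5452 J.
W = 5452 × ln(10.1/31.7) = 5452 × -1.144
W_by_gas = -6236 J; work on gas = −W_by = 6236 J.

W ≈ 6.24 kJ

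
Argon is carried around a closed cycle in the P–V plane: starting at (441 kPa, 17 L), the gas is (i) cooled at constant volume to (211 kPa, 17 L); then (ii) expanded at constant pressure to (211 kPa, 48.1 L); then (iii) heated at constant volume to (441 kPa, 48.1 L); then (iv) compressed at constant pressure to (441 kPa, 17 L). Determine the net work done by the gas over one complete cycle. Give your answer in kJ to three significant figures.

Constant-volume legs do no work.
W(ii) = (211)(48.1 − 17) = 6562 J; W(iv) = (441)(17 − 48.1) = -13715 J.
W_net = 6562 − 13715 = -7153 J (the counter-clockwise enclosed area).

W_net ≈ -7.15 kJ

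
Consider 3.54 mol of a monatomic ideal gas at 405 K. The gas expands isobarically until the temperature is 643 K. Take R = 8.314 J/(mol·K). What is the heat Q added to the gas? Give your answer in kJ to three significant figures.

Isobaric: W = nRΔT = (3.54)(8.314)(238) = 7005 J.
ΔU = nCᵥΔT with Cᵥ = 3R/2: ΔU = (3.54)(12.47)(238) = 10507 J.
Q = ΔU + W = 10507 + 7005 = 17512 J.

Q ≈ 17.5 kJ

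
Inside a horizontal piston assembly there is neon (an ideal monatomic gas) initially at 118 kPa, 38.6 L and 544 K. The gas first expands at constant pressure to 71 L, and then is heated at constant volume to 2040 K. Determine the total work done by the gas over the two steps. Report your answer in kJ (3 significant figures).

W_total ≈ 3.82 kJ

Step 1 (isobaric): W = PΔV = (118 kPa)(71 − 38.6 L) = 3823 J.
Step 2 (isochoric): W = 0 (constant volume).
W_total = 3823 + 0 = 3823 J.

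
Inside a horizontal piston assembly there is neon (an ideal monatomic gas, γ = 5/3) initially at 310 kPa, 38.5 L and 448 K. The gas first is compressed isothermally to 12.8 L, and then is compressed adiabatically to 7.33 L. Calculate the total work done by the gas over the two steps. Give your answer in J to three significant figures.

Step 1 (isothermal): W = P₁V₁ ln(V₂/V₁) = (11935) ln(12.8/38.5) = -13143 J.
After step 1: P = 932.4 kPa, V = 12.8 L, T = 448 K.
Step 2 (adiabatic): W = (P₁V₁ − P₂V₂)/(γ−1) = (11935 − 17307)/0.667 = -8058 J.
W_total = -13143 − 8058 = -21201 J.

W_total ≈ -21200 J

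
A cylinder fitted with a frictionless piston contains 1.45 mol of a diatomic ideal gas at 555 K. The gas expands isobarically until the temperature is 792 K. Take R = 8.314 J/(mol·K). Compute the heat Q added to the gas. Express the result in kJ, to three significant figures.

Q ≈ 10.0 kJ

Isobaric: W = nRΔT = (1.45)(8.314)(237) = 2857 J.
ΔU = nCᵥΔT with Cᵥ = 5R/2: ΔU = (1.45)(20.79)(237) = 7143 J.
Q = ΔU + W = 7143 + 2857 = 10000 J.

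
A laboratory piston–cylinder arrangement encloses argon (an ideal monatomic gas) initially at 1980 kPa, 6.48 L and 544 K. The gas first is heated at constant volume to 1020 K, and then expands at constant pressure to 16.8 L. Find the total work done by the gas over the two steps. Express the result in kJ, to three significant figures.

Step 1 (isochoric): W = 0 (constant volume).
After step 1: P = 3712 kPa (V unchanged).
Step 2 (isobaric): W = PΔV = (3712 kPa)(16.8 − 6.48 L) = 38313 J.
W_total = 0 + 38313 = 38313 J.

W_total ≈ 38.3 kJ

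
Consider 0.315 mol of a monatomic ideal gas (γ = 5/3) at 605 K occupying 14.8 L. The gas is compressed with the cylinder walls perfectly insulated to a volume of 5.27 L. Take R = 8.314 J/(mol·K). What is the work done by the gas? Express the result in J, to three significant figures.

Adiabatic: TV^(γ−1) = const with γ = 5/3.
T₂ = T₁ (V₁/V₂)^(γ−1) = 605 × (14.8/5.27)^0.667 = 605 × 1.991 = 1204 K.
W_by = nCᵥ(T₁ − T₂) = (0.315)(12.47)(605 − 1204) = -2354 J.

W ≈ -2350 J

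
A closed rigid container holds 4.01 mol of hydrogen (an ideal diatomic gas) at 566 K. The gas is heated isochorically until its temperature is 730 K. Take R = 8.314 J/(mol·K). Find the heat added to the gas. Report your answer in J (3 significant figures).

Constant volume ⇒ W = 0, so Q = ΔU = nCᵥΔT with Cᵥ = 5R/2 = 20.79 J/(mol·K).
ΔU = (4.01)(20.79)(730 − 566) = 13669 J.

Q ≈ 13700 J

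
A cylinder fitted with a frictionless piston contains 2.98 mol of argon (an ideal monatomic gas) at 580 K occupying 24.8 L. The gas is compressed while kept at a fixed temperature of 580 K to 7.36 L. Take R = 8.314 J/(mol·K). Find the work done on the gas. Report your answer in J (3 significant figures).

Isothermal: W = nRT ln(V₂/V₁).
W = (2.98)(8.314)(580) × ln(7.36/24.8)
  = 14370 × -1.215
W_by_gas = -17456 J; work on gas = −W_by = 17456 J.

W ≈ 17500 J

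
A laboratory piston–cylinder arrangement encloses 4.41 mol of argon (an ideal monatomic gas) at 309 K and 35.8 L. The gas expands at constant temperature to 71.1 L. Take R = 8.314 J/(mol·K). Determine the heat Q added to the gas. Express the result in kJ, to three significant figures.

Q ≈ 7.77 kJ

Isothermal ⇒ ΔU = 0, so Q = W = nRT ln(V₂/V₁).
Q = (4.41)(8.314)(309) ln(71.1/35.8) = 11329 × 0.6861 = 7774 J.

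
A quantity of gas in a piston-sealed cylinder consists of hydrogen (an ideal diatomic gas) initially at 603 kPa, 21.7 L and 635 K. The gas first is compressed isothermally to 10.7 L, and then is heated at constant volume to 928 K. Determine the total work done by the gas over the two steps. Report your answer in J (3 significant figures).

Step 1 (isothermal): W = P₁V₁ ln(V₂/V₁) = (13085) ln(10.7/21.7) = -9252 J.
Step 2 (isochoric): W = 0 (constant volume).
W_total = -9252 + 0 = -9252 J.

W_total ≈ -9250 J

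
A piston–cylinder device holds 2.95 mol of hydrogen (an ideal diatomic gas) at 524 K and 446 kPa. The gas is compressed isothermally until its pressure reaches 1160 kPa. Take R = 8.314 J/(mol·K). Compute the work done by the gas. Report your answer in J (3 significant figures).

Isothermal process: W = nRT ln(V₂/V₁) = nRT ln(P₁/P₂).
W = (2.95)(8.314)(524) × ln(446/1160)
  = 12852 × ln(0.3845) = 12852 × -0.9559
W_by_gas = -12284 J.

W ≈ -12300 J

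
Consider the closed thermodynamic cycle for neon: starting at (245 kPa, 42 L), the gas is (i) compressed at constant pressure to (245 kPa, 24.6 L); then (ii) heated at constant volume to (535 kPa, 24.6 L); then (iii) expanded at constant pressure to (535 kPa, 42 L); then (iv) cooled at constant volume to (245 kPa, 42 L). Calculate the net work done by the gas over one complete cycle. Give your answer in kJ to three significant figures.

Constant-volume legs do no work.
W(i) = (245)(24.6 − 42) = -4263 J; W(iii) = (535)(42 − 24.6) = 9309 J.
W_net = -4263 + 9309 = 5046 J (the clockwise enclosed area).

W_net ≈ 5.05 kJ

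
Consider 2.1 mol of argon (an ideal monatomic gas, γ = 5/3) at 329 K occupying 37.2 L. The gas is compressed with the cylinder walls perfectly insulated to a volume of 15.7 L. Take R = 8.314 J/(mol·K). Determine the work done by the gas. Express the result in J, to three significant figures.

W ≈ -6700 J

Adiabatic: TV^(γ−1) = const with γ = 5/3.
T₂ = T₁ (V₁/V₂)^(γ−1) = 329 × (37.2/15.7)^0.667 = 329 × 1.777 = 584.7 K.
W_by = nCᵥ(T₁ − T₂) = (2.1)(12.47)(329 − 584.7) = -6697 J.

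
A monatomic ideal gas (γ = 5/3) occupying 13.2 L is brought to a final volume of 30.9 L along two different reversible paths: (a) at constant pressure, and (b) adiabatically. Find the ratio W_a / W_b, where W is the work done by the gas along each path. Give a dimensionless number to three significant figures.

W_a / W_b ≈ 2.07

Path (a) isobaric: W = P₁(V₂ − V₁) → W_a/(P₁V₁) = 1.341.
Path (b) adiabatic: W = P₁V₁(1 − (V₁/V₂)^(γ−1))/(γ−1) → W_b/(P₁V₁) = 0.6492.
W_a / W_b = 1.341 / 0.6492 = 2.066.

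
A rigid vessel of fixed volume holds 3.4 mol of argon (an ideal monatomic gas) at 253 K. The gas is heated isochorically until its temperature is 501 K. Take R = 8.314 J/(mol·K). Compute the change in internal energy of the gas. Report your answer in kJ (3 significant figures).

ΔU ≈ 10.5 kJ

Constant volume ⇒ W = 0, so Q = ΔU = nCᵥΔT with Cᵥ = 3R/2 = 12.47 J/(mol·K).
ΔU = (3.4)(12.47)(501 − 253) = 10516 J.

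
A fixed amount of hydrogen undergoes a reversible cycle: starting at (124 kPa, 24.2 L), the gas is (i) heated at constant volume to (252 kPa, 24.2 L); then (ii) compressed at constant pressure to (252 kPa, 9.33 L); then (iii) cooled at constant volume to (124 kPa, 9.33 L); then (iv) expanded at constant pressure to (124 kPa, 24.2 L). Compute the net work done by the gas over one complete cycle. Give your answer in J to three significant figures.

Constant-volume legs do no work.
W(ii) = (252)(9.33 − 24.2) = -3747 J; W(iv) = (124)(24.2 − 9.33) = 1844 J.
W_net = -3747 + 1844 = -1903 J (the counter-clockwise enclosed area).

W_net ≈ -1900 J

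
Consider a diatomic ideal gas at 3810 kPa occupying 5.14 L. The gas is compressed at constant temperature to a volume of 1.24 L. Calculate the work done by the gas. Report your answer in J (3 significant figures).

Isothermal: W = nRT ln(V₂/V₁) = P₁V₁ ln(V₂/V₁).
P₁V₁ = (3810 kPa)(5.14 L) = 19583 J.
W = 19583 × ln(1.24/5.14) = 19583 × -1.422
W_by_gas = -27846 J.

W ≈ -27800 J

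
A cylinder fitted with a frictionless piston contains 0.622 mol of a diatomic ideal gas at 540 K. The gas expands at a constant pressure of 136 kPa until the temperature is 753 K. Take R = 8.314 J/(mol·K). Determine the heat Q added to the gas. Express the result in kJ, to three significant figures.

Q ≈ 3.86 kJ

Isobaric: W = nRΔT = (0.622)(8.314)(213) = 1101 J.
ΔU = nCᵥΔT with Cᵥ = 5R/2: ΔU = (0.622)(20.79)(213) = 2754 J.
Q = ΔU + W = 2754 + 1101 = 3855 J.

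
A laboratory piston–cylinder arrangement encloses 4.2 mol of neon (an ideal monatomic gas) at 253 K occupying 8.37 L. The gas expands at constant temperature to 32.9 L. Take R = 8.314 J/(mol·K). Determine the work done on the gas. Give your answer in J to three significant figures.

Isothermal: W = nRT ln(V₂/V₁).
W = (4.2)(8.314)(253) × ln(32.9/8.37)
  = 8834 × 1.369
W_by_gas = 12093 J; work on gas = −W_by = -12093 J.

W ≈ -12100 J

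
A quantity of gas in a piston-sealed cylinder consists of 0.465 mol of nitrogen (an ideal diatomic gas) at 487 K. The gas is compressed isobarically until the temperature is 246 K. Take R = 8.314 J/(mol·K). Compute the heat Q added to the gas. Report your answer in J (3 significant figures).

Q ≈ -3260 J

Isobaric: W = nRΔT = (0.465)(8.314)(-241) = -931.7 J.
ΔU = nCᵥΔT with Cᵥ = 5R/2: ΔU = (0.465)(20.79)(-241) = -2329 J.
Q = ΔU + W = -2329 − 931.7 = -3261 J.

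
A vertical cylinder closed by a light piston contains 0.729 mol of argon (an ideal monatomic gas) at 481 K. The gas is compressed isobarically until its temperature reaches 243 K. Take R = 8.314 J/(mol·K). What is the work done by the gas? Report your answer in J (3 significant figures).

W ≈ -1440 J

Isobaric: W = P ΔV = nR ΔT.
W = (0.729)(8.314)(243 − 481) = -1442 J.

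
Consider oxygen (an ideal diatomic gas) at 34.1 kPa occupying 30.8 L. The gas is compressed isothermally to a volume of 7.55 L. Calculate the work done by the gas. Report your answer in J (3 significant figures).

Isothermal: W = nRT ln(V₂/V₁) = P₁V₁ ln(V₂/V₁).
P₁V₁ = (34.1 kPa)(30.8 L) = 1050 J.
W = 1050 × ln(7.55/30.8) = 1050 × -1.406
W_by_gas = -1477 J.

W ≈ -1480 J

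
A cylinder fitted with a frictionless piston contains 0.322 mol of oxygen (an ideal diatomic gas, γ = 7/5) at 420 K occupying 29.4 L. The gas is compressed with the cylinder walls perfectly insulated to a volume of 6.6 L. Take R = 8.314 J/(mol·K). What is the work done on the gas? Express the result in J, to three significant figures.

W ≈ 2300 J

Adiabatic: TV^(γ−1) = const with γ = 7/5.
T₂ = T₁ (V₁/V₂)^(γ−1) = 420 × (29.4/6.6)^0.4 = 420 × 1.818 = 763.4 K.
W_by = nCᵥ(T₁ − T₂) = (0.322)(20.79)(420 − 763.4) = -2299 J.
Work on gas = −W_by = 2299 J.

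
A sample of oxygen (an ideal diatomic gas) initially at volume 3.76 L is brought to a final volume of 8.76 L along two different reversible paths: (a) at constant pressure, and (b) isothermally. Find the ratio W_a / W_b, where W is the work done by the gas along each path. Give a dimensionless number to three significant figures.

W_a / W_b ≈ 1.57

Path (a) isobaric: W = P₁(V₂ − V₁) → W_a/(P₁V₁) = 1.33.
Path (b) isothermal: W = P₁V₁ ln(V₂/V₁) → W_b/(P₁V₁) = 0.8458.
W_a / W_b = 1.33 / 0.8458 = 1.572.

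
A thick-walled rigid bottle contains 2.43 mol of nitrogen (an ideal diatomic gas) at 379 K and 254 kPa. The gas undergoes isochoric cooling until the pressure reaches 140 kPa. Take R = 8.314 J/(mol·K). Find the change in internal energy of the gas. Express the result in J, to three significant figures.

ΔU ≈ -8590 J

Constant volume ⇒ W = 0, so Q = ΔU = nCᵥΔT with Cᵥ = 5R/2 = 20.79 J/(mol·K).
At constant V, T₂/T₁ = P₂/P₁ ⇒ ΔT = T₁(P₂/P₁ − 1) = 379·(140/254 − 1) = -170.1 K.
ΔU = (2.43)(20.79)(-170.1) = -8591 J.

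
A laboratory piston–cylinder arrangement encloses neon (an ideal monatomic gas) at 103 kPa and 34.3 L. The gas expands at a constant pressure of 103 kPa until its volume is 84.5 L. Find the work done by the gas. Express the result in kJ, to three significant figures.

W ≈ 5.17 kJ

Isobaric: W = P ΔV.
W = (103 kPa)(84.5 − 34.3 L) = (103)(50.2) = 5171 J.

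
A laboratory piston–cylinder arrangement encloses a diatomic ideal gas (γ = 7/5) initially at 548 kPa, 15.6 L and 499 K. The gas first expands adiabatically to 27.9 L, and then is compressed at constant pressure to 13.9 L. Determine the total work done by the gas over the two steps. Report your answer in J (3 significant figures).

W_total ≈ 1030 J

Step 1 (adiabatic): W = (P₁V₁ − P₂V₂)/(γ−1) = (8549 − 6775)/0.4 = 4434 J.
After step 1: P = 242.8 kPa, V = 27.9 L, T = 395.5 K.
Step 2 (isobaric): W = PΔV = (242.8 kPa)(13.9 − 27.9 L) = -3400 J.
W_total = 4434 − 3400 = 1035 J.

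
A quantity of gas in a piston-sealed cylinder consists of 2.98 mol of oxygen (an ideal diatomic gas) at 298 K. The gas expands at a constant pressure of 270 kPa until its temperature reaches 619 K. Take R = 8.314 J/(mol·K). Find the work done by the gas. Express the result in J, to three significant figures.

Isobaric: W = P ΔV = nR ΔT.
W = (2.98)(8.314)(619 − 298) = 7953 J.

W ≈ 7950 J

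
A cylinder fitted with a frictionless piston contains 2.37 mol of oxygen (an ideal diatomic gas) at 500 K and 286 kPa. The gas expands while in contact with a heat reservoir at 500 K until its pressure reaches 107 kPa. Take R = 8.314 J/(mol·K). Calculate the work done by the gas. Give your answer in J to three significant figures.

W ≈ 9690 J

Isothermal process: W = nRT ln(V₂/V₁) = nRT ln(P₁/P₂).
W = (2.37)(8.314)(500) × ln(286/107)
  = 9852 × ln(2.673) = 9852 × 0.9832
W_by_gas = 9686 J.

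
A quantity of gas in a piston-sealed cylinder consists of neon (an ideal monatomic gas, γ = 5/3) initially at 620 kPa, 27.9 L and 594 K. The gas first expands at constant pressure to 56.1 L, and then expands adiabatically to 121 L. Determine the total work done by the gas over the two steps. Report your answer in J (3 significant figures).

Step 1 (isobaric): W = PΔV = (620 kPa)(56.1 − 27.9 L) = 17484 J.
After step 1: P = 620 kPa, V = 56.1 L, T = 1194 K.
Step 2 (adiabatic): W = (P₁V₁ − P₂V₂)/(γ−1) = (34782 − 20836)/0.667 = 20920 J.
W_total = 17484 + 20920 = 38404 J.

W_total ≈ 38400 J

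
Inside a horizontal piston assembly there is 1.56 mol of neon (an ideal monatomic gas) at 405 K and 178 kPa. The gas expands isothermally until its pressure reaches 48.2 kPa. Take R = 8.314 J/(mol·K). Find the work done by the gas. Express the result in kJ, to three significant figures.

W ≈ 6.86 kJ

Isothermal process: W = nRT ln(V₂/V₁) = nRT ln(P₁/P₂).
W = (1.56)(8.314)(405) × ln(178/48.2)
  = 5253 × ln(3.693) = 5253 × 1.306
W_by_gas = 6862 J.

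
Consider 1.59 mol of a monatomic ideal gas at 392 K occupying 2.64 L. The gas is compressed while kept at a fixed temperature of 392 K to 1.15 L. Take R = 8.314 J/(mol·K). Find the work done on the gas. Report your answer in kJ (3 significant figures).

Isothermal: W = nRT ln(V₂/V₁).
W = (1.59)(8.314)(392) × ln(1.15/2.64)
  = 5182 × -0.831
W_by_gas = -4306 J; work on gas = −W_by = 4306 J.

W ≈ 4.31 kJ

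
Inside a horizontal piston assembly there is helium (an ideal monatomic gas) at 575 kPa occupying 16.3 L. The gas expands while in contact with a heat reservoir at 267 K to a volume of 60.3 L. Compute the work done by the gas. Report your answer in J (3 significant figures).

W ≈ 12300 J

Isothermal: W = nRT ln(V₂/V₁) = P₁V₁ ln(V₂/V₁).
P₁V₁ = (575 kPa)(16.3 L) = 9372 J.
W = 9372 × ln(60.3/16.3) = 9372 × 1.308
W_by_gas = 12261 J.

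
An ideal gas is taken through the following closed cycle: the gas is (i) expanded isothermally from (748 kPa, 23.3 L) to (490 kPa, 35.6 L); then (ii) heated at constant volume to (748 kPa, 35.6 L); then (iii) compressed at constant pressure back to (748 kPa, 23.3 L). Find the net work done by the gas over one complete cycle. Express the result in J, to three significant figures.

Leg (i): W = PᵢVᵢ ln(V_f/Vᵢ) = (17428) ln(35.6/23.3) = 7388 J.
Leg (ii): W = 0.
Leg (iii): W = PΔV = (748)(23.3 − 35.6) = -9200 J.
W_net = 7388 − 9200 = -1813 J.

W_net ≈ -1810 J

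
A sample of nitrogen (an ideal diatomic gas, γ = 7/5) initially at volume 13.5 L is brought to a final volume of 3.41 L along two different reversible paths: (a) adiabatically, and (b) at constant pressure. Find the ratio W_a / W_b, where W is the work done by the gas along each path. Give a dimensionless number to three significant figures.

Path (a) adiabatic: W = P₁V₁(1 − (V₁/V₂)^(γ−1))/(γ−1) → W_a/(P₁V₁) = -1.835.
Path (b) isobaric: W = P₁(V₂ − V₁) → W_b/(P₁V₁) = -0.7474.
W_a / W_b = -1.835 / -0.7474 = 2.455.

W_a / W_b ≈ 2.45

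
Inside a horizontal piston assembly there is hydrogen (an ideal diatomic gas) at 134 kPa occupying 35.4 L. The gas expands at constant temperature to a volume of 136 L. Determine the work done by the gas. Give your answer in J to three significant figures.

Isothermal: W = nRT ln(V₂/V₁) = P₁V₁ ln(V₂/V₁).
P₁V₁ = (134 kPa)(35.4 L) = 4744 J.
W = 4744 × ln(136/35.4) = 4744 × 1.346
W_by_gas = 6385 J.

W ≈ 6380 J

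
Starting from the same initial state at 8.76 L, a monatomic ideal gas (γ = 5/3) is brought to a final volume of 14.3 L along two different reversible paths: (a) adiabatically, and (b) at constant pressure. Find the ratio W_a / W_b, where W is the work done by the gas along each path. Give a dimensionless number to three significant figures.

Path (a) adiabatic: W = P₁V₁(1 − (V₁/V₂)^(γ−1))/(γ−1) → W_a/(P₁V₁) = 0.4181.
Path (b) isobaric: W = P₁(V₂ − V₁) → W_b/(P₁V₁) = 0.6324.
W_a / W_b = 0.4181 / 0.6324 = 0.661.

W_a / W_b ≈ 0.661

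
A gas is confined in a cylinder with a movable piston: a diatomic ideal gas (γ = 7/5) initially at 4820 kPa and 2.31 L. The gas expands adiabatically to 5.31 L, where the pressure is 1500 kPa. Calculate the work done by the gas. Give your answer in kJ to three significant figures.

Adiabatic: W = (P₁V₁ − P₂V₂)/(γ − 1) with γ = 7/5.
P₁V₁ = 11134 J, P₂V₂ = 7965 J.
W = (11134 − 7965) / 0.4 = 7923 J.

W ≈ 7.92 kJ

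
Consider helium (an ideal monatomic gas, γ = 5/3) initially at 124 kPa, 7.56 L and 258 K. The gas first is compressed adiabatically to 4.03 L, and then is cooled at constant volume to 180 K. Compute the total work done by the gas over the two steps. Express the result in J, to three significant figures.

W_total ≈ -733 J

Step 1 (adiabatic): W = (P₁V₁ − P₂V₂)/(γ−1) = (937.4 − 1426)/0.667 = -732.7 J.
Step 2 (isochoric): W = 0 (constant volume).
W_total = -732.7 + 0 = -732.7 J.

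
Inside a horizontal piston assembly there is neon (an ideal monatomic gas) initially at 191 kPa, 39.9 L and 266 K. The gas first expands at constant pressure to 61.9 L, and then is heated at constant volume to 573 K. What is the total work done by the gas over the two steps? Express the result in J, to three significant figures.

Step 1 (isobaric): W = PΔV = (191 kPa)(61.9 − 39.9 L) = 4202 J.
Step 2 (isochoric): W = 0 (constant volume).
W_total = 4202 + 0 = 4202 J.

W_total ≈ 4200 J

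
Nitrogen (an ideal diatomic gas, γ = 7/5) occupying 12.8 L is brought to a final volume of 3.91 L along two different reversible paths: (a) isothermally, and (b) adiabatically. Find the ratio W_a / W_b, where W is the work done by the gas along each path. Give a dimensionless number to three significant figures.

W_a / W_b ≈ 0.782

Path (a) isothermal: W = P₁V₁ ln(V₂/V₁) → W_a/(P₁V₁) = -1.186.
Path (b) adiabatic: W = P₁V₁(1 − (V₁/V₂)^(γ−1))/(γ−1) → W_b/(P₁V₁) = -1.517.
W_a / W_b = -1.186 / -1.517 = 0.7815.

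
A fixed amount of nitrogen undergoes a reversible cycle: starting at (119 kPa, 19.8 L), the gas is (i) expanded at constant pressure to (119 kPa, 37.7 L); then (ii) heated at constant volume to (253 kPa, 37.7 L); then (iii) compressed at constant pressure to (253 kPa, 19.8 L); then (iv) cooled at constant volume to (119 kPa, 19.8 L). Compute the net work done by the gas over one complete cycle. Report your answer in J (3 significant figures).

W_net ≈ -2400 J

Constant-volume legs do no work.
W(i) = (119)(37.7 − 19.8) = 2130 J; W(iii) = (253)(19.8 − 37.7) = -4529 J.
W_net = 2130 − 4529 = -2399 J (the counter-clockwise enclosed area).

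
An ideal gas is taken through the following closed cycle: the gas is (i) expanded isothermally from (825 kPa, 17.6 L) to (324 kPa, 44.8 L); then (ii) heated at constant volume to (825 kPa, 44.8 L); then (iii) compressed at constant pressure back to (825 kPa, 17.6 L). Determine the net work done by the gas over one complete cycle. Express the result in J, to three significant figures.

Leg (i): W = PᵢVᵢ ln(V_f/Vᵢ) = (14520) ln(44.8/17.6) = 13566 J.
Leg (ii): W = 0.
Leg (iii): W = PΔV = (825)(17.6 − 44.8) = -22440 J.
W_net = 13566 − 22440 = -8874 J.

W_net ≈ -8870 J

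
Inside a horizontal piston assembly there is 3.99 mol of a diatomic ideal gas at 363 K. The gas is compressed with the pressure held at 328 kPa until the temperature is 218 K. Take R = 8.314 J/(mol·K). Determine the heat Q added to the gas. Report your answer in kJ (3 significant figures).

Q ≈ -16.8 kJ

Isobaric: W = nRΔT = (3.99)(8.314)(-145) = -4810 J.
ΔU = nCᵥΔT with Cᵥ = 5R/2: ΔU = (3.99)(20.79)(-145) = -12025 J.
Q = ΔU + W = -12025 − 4810 = -16835 J.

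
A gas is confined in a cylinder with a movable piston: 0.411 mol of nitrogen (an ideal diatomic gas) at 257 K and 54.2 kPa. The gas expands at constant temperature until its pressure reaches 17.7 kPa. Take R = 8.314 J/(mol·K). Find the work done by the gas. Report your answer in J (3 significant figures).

W ≈ 983 J

Isothermal process: W = nRT ln(V₂/V₁) = nRT ln(P₁/P₂).
W = (0.411)(8.314)(257) × ln(54.2/17.7)
  = 878.2 × ln(3.062) = 878.2 × 1.119
W_by_gas = 982.8 J.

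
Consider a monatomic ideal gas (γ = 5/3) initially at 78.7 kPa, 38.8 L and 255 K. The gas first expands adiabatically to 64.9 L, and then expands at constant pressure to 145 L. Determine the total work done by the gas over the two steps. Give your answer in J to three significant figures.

Step 1 (adiabatic): W = (P₁V₁ − P₂V₂)/(γ−1) = (3054 − 2167)/0.667 = 1330 J.
After step 1: P = 33.39 kPa, V = 64.9 L, T = 181 K.
Step 2 (isobaric): W = PΔV = (33.39 kPa)(145 − 64.9 L) = 2675 J.
W_total = 1330 + 2675 = 4004 J.

W_total ≈ 4000 J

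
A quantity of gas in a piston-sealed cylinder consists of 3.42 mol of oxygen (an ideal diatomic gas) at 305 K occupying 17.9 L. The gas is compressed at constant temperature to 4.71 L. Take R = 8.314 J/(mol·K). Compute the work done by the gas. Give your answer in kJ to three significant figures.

Isothermal: W = nRT ln(V₂/V₁).
W = (3.42)(8.314)(305) × ln(4.71/17.9)
  = 8672 × -1.335
W_by_gas = -11579 J.

W ≈ -11.6 kJ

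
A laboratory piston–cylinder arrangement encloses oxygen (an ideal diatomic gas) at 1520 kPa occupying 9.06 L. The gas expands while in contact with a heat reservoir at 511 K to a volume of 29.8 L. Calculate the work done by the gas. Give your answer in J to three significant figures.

Isothermal: W = nRT ln(V₂/V₁) = P₁V₁ ln(V₂/V₁).
P₁V₁ = (1520 kPa)(9.06 L) = 13771 J.
W = 13771 × ln(29.8/9.06) = 13771 × 1.191
W_by_gas = 16397 J.

W ≈ 16400 J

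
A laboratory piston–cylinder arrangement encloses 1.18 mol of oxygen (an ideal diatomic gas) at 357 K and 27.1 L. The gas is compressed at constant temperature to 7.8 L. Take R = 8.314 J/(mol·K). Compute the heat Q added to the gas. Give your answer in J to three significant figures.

Isothermal ⇒ ΔU = 0, so Q = W = nRT ln(V₂/V₁).
Q = (1.18)(8.314)(357) ln(7.8/27.1) = 3502 × -1.245 = -4362 J.

Q ≈ -4360 J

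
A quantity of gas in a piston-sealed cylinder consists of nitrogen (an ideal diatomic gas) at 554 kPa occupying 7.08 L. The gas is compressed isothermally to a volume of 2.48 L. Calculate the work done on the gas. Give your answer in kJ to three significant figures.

Isothermal: W = nRT ln(V₂/V₁) = P₁V₁ ln(V₂/V₁).
P₁V₁ = (554 kPa)(7.08 L) = 3922 J.
W = 3922 × ln(2.48/7.08) = 3922 × -1.049
W_by_gas = -4115 J; work on gas = −W_by = 4115 J.

W ≈ 4.11 kJ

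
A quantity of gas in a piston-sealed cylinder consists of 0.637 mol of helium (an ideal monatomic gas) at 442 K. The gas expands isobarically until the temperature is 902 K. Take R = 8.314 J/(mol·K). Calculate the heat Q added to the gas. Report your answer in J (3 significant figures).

Q ≈ 6090 J

Isobaric: W = nRΔT = (0.637)(8.314)(460) = 2436 J.
ΔU = nCᵥΔT with Cᵥ = 3R/2: ΔU = (0.637)(12.47)(460) = 3654 J.
Q = ΔU + W = 3654 + 2436 = 6090 J.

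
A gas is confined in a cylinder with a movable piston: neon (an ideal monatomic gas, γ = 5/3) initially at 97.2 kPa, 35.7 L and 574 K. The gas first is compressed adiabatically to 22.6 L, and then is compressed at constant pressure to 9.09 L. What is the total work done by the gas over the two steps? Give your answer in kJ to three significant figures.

W_total ≈ -4.67 kJ

Step 1 (adiabatic): W = (P₁V₁ − P₂V₂)/(γ−1) = (3470 − 4707)/0.667 = -1855 J.
After step 1: P = 208.3 kPa, V = 22.6 L, T = 778.5 K.
Step 2 (isobaric): W = PΔV = (208.3 kPa)(9.09 − 22.6 L) = -2814 J.
W_total = -1855 − 2814 = -4668 J.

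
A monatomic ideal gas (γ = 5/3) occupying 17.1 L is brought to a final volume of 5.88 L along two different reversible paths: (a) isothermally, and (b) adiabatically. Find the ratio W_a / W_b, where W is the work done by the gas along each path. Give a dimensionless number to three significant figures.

Path (a) isothermal: W = P₁V₁ ln(V₂/V₁) → W_a/(P₁V₁) = -1.068.
Path (b) adiabatic: W = P₁V₁(1 − (V₁/V₂)^(γ−1))/(γ−1) → W_b/(P₁V₁) = -1.556.
W_a / W_b = -1.068 / -1.556 = 0.686.

W_a / W_b ≈ 0.686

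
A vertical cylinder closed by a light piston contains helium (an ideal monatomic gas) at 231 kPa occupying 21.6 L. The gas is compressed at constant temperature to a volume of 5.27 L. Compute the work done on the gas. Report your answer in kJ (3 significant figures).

W ≈ 7.04 kJ

Isothermal: W = nRT ln(V₂/V₁) = P₁V₁ ln(V₂/V₁).
P₁V₁ = (231 kPa)(21.6 L) = 4990 J.
W = 4990 × ln(5.27/21.6) = 4990 × -1.411
W_by_gas = -7039 J; work on gas = −W_by = 7039 J.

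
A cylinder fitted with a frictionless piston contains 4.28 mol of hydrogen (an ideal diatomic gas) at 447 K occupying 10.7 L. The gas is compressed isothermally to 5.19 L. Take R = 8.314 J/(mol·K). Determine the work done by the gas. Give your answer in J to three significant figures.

Isothermal: W = nRT ln(V₂/V₁).
W = (4.28)(8.314)(447) × ln(5.19/10.7)
  = 15906 × -0.7235
W_by_gas = -11508 J.

W ≈ -11500 J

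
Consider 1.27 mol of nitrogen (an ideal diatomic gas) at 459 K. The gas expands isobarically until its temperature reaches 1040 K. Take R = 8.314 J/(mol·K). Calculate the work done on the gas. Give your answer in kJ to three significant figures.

Isobaric: W = P ΔV = nR ΔT.
W = (1.27)(8.314)(1040 − 459) = 6135 J.
Work on gas = −W_by = -6135 J.

W ≈ -6.13 kJ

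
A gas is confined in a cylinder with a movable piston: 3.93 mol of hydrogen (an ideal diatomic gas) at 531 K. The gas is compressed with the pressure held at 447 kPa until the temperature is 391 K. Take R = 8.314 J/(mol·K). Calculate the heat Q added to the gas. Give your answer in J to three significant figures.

Q ≈ -16000 J

Isobaric: W = nRΔT = (3.93)(8.314)(-140) = -4574 J.
ΔU = nCᵥΔT with Cᵥ = 5R/2: ΔU = (3.93)(20.79)(-140) = -11436 J.
Q = ΔU + W = -11436 − 4574 = -16010 J.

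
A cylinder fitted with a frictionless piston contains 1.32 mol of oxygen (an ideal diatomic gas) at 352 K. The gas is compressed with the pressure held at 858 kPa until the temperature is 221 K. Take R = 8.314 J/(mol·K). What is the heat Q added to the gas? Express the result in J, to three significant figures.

Isobaric: W = nRΔT = (1.32)(8.314)(-131) = -1438 J.
ΔU = nCᵥΔT with Cᵥ = 5R/2: ΔU = (1.32)(20.79)(-131) = -3594 J.
Q = ΔU + W = -3594 − 1438 = -5032 J.

Q ≈ -5030 J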